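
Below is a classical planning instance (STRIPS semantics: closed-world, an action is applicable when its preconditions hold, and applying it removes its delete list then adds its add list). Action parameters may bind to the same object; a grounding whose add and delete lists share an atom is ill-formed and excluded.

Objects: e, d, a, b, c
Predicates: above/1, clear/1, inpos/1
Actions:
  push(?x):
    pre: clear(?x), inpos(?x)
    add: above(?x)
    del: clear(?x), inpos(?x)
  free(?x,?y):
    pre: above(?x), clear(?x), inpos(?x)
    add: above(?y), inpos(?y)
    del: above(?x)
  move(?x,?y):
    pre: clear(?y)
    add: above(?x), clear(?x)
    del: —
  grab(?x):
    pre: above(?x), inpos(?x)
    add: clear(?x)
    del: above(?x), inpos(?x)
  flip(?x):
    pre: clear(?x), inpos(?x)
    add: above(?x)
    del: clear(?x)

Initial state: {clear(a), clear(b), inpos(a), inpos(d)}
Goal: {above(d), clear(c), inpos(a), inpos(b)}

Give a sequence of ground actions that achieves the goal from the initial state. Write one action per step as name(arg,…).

1. move(d,a)  →  {above(d), clear(a), clear(b), clear(d), inpos(a), inpos(d)}
2. free(d,b)  →  {above(b), clear(a), clear(b), clear(d), inpos(a), inpos(b), inpos(d)}
3. push(d)  →  {above(b), above(d), clear(a), clear(b), inpos(a), inpos(b)}
4. move(c,a)  →  {above(b), above(c), above(d), clear(a), clear(b), clear(c), inpos(a), inpos(b)}

move(d,a); free(d,b); push(d); move(c,a)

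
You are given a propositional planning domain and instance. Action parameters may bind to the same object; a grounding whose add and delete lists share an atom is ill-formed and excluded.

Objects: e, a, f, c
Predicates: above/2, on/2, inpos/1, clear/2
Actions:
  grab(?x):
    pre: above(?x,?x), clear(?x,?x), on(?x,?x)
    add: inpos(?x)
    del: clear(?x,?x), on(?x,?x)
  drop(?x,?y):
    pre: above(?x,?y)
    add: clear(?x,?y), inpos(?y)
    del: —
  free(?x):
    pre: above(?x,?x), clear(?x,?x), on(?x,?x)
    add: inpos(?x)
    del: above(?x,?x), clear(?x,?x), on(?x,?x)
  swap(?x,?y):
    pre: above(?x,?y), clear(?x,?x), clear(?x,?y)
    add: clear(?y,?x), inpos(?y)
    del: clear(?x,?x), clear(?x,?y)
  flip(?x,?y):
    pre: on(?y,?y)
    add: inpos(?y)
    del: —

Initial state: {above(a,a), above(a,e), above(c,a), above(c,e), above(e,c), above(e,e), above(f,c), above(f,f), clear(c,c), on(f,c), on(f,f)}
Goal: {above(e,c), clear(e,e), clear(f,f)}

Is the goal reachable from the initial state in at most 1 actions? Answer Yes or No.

1. drop(e,e)  →  {above(a,a), above(a,e), above(c,a), above(c,e), above(e,c), above(e,e), above(f,c), above(f,f), clear(c,c), clear(e,e), inpos(e), on(f,c), on(f,f)}
2. drop(f,f)  →  {above(a,a), above(a,e), above(c,a), above(c,e), above(e,c), above(e,e), above(f,c), above(f,f), clear(c,c), clear(e,e), clear(f,f), inpos(e), inpos(f), on(f,c), on(f,f)}
optimal plan length = 2; 2 > 1

No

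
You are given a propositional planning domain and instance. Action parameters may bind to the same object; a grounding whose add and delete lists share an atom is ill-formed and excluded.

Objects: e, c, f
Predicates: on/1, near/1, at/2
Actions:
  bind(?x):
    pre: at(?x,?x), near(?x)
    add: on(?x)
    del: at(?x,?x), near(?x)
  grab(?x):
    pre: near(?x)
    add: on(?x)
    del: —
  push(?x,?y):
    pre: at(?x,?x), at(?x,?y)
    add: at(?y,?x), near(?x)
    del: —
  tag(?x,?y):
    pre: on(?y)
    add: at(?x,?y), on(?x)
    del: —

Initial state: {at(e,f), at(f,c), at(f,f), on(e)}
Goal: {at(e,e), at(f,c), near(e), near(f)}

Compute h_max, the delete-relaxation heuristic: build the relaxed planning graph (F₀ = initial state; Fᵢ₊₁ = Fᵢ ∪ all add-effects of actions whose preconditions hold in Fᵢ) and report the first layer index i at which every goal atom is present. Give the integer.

F0 = init (4 atoms)
F1 = F0 ∪ {at(c,e), at(c,f), at(e,e), at(f,e), near(f), on(c), on(f)}  (11 atoms)
F2 = F1 ∪ {at(c,c), at(e,c), near(e)}  (14 atoms)
goal ⊆ F2  ⇒  h_max = 2

2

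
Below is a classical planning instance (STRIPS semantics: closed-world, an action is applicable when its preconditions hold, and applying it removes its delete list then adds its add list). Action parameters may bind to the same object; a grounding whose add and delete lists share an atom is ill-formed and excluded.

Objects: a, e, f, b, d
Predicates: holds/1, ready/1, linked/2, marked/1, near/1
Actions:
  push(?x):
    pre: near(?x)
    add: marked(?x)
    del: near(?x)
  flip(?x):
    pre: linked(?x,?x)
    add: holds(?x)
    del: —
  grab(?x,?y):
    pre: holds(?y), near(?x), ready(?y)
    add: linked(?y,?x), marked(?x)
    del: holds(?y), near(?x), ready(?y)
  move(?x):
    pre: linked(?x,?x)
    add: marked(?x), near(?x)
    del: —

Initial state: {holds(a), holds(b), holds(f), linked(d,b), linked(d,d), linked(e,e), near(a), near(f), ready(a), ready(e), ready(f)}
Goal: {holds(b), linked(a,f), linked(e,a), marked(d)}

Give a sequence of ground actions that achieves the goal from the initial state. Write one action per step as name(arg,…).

flip(e); grab(a,e); grab(f,a); move(d)

1. flip(e)  →  {holds(a), holds(b), holds(e), holds(f), linked(d,b), linked(d,d), linked(e,e), near(a), near(f), ready(a), ready(e), ready(f)}
2. grab(a,e)  →  {holds(a), holds(b), holds(f), linked(d,b), linked(d,d), linked(e,a), linked(e,e), marked(a), near(f), ready(a), ready(f)}
3. grab(f,a)  →  {holds(b), holds(f), linked(a,f), linked(d,b), linked(d,d), linked(e,a), linked(e,e), marked(a), marked(f), ready(f)}
4. move(d)  →  {holds(b), holds(f), linked(a,f), linked(d,b), linked(d,d), linked(e,a), linked(e,e), marked(a), marked(d), marked(f), near(d), ready(f)}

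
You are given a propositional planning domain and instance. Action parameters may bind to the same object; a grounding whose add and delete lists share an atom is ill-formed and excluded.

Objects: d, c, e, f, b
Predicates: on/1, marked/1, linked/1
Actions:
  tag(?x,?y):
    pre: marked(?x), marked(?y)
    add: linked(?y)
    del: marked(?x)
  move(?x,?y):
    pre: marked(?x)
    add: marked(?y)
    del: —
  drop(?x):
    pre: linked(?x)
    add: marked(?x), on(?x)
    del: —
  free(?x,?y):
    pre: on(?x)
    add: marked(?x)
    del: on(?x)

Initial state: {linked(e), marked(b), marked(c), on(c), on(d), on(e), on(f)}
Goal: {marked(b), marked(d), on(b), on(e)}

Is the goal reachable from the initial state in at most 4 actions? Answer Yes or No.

Yes

1. tag(c,b)  →  {linked(b), linked(e), marked(b), on(c), on(d), on(e), on(f)}
2. move(b,d)  →  {linked(b), linked(e), marked(b), marked(d), on(c), on(d), on(e), on(f)}
3. drop(b)  →  {linked(b), linked(e), marked(b), marked(d), on(b), on(c), on(d), on(e), on(f)}
optimal plan length = 3; 3 ≤ 4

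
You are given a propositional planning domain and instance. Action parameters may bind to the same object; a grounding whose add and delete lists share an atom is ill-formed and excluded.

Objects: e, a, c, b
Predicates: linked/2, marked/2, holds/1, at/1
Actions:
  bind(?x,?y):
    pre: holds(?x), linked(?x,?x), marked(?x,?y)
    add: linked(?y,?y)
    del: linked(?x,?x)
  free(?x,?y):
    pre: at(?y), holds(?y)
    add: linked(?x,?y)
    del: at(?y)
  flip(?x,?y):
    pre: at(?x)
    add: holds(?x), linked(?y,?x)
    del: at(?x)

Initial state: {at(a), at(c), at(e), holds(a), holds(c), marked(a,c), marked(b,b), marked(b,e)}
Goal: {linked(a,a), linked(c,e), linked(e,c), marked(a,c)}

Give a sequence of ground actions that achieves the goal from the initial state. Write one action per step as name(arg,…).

free(e,c); free(a,a); flip(e,c)

1. free(e,c)  →  {at(a), at(e), holds(a), holds(c), linked(e,c), marked(a,c), marked(b,b), marked(b,e)}
2. free(a,a)  →  {at(e), holds(a), holds(c), linked(a,a), linked(e,c), marked(a,c), marked(b,b), marked(b,e)}
3. flip(e,c)  →  {holds(a), holds(c), holds(e), linked(a,a), linked(c,e), linked(e,c), marked(a,c), marked(b,b), marked(b,e)}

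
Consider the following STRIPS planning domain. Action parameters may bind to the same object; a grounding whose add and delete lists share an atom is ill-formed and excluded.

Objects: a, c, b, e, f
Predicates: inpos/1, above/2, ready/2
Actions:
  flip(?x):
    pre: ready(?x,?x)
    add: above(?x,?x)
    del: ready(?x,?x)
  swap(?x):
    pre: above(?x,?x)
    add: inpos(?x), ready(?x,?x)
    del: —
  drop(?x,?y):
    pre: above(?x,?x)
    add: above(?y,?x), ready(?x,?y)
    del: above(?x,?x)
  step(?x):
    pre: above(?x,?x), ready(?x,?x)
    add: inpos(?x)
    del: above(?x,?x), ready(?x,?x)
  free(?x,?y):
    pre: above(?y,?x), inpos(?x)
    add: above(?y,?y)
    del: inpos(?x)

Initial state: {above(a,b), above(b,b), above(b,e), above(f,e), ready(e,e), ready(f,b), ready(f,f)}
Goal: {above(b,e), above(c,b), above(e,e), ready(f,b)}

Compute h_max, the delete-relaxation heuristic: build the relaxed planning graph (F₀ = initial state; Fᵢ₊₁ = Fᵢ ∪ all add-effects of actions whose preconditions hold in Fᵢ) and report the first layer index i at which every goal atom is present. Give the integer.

1

F0 = init (7 atoms)
F1 = F0 ∪ {above(c,b), above(e,b), above(e,e), above(f,b), above(f,f), inpos(b), ready(b,a), ready(b,b), ready(b,c), ready(b,e), ready(b,f)}  (18 atoms)
goal ⊆ F1  ⇒  h_max = 1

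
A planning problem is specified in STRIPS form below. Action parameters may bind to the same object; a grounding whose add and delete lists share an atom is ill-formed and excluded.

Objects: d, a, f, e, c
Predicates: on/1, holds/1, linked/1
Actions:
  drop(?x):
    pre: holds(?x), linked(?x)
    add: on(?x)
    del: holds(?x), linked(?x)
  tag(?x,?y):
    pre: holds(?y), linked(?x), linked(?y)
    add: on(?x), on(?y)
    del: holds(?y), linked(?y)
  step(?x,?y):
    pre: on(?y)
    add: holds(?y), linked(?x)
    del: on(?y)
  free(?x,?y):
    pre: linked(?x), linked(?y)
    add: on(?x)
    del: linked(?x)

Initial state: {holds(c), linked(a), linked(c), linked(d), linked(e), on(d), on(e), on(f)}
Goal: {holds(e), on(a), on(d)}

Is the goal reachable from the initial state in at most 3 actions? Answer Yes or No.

1. tag(a,c)  →  {linked(a), linked(d), linked(e), on(a), on(c), on(d), on(e), on(f)}
2. step(d,e)  →  {holds(e), linked(a), linked(d), linked(e), on(a), on(c), on(d), on(f)}
optimal plan length = 2; 2 ≤ 3

Yes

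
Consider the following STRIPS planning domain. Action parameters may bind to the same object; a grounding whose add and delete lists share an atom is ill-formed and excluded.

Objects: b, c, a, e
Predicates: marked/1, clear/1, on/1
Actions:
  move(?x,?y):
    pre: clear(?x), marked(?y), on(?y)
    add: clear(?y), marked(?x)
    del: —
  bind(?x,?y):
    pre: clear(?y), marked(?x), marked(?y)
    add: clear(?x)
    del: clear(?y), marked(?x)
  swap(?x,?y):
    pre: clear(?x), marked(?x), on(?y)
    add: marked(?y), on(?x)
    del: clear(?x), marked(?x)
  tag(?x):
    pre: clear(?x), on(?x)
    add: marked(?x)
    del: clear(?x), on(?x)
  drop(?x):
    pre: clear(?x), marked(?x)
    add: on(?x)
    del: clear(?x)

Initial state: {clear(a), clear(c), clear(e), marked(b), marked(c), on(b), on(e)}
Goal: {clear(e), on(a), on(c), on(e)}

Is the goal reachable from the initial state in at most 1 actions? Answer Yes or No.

No

1. move(a,b)  →  {clear(a), clear(b), clear(c), clear(e), marked(a), marked(b), marked(c), on(b), on(e)}
2. swap(c,b)  →  {clear(a), clear(b), clear(e), marked(a), marked(b), on(b), on(c), on(e)}
3. swap(a,b)  →  {clear(b), clear(e), marked(b), on(a), on(b), on(c), on(e)}
optimal plan length = 3; 3 > 1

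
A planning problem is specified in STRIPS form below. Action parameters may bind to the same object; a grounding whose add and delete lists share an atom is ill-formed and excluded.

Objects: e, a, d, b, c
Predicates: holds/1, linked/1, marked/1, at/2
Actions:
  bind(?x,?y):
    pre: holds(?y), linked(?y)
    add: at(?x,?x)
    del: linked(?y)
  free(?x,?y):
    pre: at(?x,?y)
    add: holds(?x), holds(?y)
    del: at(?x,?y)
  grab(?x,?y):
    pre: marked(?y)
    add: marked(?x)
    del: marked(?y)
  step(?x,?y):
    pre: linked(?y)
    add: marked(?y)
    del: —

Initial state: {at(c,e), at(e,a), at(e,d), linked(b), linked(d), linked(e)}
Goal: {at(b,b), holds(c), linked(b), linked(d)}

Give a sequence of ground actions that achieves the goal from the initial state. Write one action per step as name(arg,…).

1. free(c,e)  →  {at(e,a), at(e,d), holds(c), holds(e), linked(b), linked(d), linked(e)}
2. bind(b,e)  →  {at(b,b), at(e,a), at(e,d), holds(c), holds(e), linked(b), linked(d)}

free(c,e); bind(b,e)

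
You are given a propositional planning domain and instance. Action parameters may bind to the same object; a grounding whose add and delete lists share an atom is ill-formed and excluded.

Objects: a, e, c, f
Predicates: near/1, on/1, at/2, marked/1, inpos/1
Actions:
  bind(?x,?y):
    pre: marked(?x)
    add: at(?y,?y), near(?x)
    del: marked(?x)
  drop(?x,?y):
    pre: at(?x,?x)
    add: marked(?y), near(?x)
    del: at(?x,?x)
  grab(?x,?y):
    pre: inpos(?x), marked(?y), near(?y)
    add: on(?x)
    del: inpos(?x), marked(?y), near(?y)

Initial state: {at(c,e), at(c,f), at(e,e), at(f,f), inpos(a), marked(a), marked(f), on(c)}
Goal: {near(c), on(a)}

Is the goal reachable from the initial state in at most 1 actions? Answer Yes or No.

No

1. bind(a,c)  →  {at(c,c), at(c,e), at(c,f), at(e,e), at(f,f), inpos(a), marked(f), near(a), on(c)}
2. drop(c,a)  →  {at(c,e), at(c,f), at(e,e), at(f,f), inpos(a), marked(a), marked(f), near(a), near(c), on(c)}
3. grab(a,a)  →  {at(c,e), at(c,f), at(e,e), at(f,f), marked(f), near(c), on(a), on(c)}
optimal plan length = 3; 3 > 1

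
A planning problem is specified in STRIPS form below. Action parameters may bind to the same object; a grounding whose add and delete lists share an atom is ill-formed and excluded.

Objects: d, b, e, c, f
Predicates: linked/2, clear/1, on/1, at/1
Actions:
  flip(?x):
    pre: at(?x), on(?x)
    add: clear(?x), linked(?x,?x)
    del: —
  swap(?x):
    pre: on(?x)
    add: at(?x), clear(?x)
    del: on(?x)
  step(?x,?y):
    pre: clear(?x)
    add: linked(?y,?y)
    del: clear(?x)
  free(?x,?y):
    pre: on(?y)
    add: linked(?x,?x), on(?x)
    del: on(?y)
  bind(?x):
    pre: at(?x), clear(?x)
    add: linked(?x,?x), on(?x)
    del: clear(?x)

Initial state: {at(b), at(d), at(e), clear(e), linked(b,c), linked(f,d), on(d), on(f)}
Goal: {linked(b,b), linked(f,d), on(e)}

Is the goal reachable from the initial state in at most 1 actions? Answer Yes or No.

No

1. step(e,b)  →  {at(b), at(d), at(e), linked(b,b), linked(b,c), linked(f,d), on(d), on(f)}
2. free(e,d)  →  {at(b), at(d), at(e), linked(b,b), linked(b,c), linked(e,e), linked(f,d), on(e), on(f)}
optimal plan length = 2; 2 > 1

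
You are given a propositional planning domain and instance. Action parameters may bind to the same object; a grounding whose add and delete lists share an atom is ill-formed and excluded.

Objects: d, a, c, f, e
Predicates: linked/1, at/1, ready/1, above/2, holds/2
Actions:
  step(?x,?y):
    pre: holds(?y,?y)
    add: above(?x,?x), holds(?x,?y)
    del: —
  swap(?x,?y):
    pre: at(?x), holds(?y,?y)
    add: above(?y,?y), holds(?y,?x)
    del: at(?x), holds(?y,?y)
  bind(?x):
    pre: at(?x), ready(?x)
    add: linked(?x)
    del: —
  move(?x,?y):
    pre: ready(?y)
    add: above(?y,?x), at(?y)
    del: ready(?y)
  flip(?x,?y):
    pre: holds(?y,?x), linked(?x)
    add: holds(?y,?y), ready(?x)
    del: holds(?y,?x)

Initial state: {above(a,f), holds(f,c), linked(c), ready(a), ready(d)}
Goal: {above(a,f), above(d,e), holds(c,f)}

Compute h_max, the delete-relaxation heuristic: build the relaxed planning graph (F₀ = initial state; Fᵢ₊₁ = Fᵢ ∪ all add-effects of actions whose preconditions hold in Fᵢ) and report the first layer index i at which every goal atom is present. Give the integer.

F0 = init (5 atoms)
F1 = F0 ∪ {above(a,a), above(a,c), above(a,d), above(a,e), above(d,a), above(d,c), above(d,d), above(d,e), above(d,f), at(a), at(d), holds(f,f), ready(c)}  (18 atoms)
F2 = F1 ∪ {above(c,a), above(c,c), above(c,d), above(c,e), above(c,f), above(e,e), above(f,f), at(c), holds(a,f), holds(c,f), holds(d,f), holds(e,f), holds(f,a), holds(f,d), linked(a), linked(d)}  (34 atoms)
goal ⊆ F2  ⇒  h_max = 2

2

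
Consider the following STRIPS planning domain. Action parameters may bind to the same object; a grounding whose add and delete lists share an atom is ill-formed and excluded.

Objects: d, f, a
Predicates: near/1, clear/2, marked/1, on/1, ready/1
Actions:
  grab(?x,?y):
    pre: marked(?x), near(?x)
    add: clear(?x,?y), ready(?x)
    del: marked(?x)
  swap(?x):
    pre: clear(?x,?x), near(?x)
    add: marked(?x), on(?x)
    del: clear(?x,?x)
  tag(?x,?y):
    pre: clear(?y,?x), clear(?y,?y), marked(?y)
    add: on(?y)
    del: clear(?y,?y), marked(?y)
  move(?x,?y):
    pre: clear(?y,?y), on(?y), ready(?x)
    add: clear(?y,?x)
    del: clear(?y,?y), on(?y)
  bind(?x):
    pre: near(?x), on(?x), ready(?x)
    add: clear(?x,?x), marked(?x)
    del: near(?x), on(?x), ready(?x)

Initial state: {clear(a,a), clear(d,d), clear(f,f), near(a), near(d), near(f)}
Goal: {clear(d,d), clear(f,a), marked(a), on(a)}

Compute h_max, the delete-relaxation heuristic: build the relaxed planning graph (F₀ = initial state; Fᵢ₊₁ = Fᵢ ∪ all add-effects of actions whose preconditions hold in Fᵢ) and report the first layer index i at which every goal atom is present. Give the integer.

2

F0 = init (6 atoms)
F1 = F0 ∪ {marked(a), marked(d), marked(f), on(a), on(d), on(f)}  (12 atoms)
F2 = F1 ∪ {clear(a,d), clear(a,f), clear(d,a), clear(d,f), clear(f,a), clear(f,d), ready(a), ready(d), ready(f)}  (21 atoms)
goal ⊆ F2  ⇒  h_max = 2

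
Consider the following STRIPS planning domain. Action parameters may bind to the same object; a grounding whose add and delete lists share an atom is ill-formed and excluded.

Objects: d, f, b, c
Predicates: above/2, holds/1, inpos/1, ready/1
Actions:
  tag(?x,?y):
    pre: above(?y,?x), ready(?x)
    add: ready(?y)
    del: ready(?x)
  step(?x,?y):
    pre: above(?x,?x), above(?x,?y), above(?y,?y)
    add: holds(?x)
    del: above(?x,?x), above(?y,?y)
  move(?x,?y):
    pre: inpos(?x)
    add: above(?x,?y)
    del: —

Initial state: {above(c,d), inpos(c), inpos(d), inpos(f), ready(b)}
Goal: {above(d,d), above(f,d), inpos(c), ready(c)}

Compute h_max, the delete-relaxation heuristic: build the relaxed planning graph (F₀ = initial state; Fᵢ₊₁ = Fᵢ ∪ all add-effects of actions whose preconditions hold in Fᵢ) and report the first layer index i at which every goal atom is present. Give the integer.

2

F0 = init (5 atoms)
F1 = F0 ∪ {above(c,b), above(c,c), above(c,f), above(d,b), above(d,c), above(d,d), above(d,f), above(f,b), above(f,c), above(f,d), above(f,f)}  (16 atoms)
F2 = F1 ∪ {holds(c), holds(d), holds(f), ready(c), ready(d), ready(f)}  (22 atoms)
goal ⊆ F2  ⇒  h_max = 2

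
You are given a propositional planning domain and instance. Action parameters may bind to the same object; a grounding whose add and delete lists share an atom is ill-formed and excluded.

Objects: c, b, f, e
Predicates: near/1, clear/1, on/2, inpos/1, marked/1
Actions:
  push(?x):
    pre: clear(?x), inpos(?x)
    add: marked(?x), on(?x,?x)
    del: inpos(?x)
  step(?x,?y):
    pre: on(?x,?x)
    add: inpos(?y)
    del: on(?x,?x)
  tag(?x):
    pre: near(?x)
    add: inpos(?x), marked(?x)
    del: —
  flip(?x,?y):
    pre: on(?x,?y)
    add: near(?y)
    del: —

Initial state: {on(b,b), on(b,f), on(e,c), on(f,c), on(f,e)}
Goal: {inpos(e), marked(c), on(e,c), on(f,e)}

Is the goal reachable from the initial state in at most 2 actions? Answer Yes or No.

No

1. step(b,e)  →  {inpos(e), on(b,f), on(e,c), on(f,c), on(f,e)}
2. flip(f,c)  →  {inpos(e), near(c), on(b,f), on(e,c), on(f,c), on(f,e)}
3. tag(c)  →  {inpos(c), inpos(e), marked(c), near(c), on(b,f), on(e,c), on(f,c), on(f,e)}
optimal plan length = 3; 3 > 2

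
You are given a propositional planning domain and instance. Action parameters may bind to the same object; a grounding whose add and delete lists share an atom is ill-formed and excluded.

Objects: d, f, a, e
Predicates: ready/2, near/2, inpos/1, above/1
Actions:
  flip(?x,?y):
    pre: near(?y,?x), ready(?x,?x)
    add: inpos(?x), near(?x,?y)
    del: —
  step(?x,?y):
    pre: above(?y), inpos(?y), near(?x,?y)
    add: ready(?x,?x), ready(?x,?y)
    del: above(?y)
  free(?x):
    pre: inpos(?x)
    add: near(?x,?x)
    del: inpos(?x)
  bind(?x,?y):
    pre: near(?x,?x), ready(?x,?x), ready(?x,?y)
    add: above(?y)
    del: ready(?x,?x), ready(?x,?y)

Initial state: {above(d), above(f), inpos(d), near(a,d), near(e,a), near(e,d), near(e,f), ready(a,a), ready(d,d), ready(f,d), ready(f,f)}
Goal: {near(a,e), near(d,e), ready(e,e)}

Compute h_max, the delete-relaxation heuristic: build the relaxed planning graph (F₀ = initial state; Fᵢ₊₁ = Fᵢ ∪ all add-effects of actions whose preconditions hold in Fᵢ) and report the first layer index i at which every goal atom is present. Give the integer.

1

F0 = init (11 atoms)
F1 = F0 ∪ {inpos(a), inpos(f), near(a,e), near(d,a), near(d,d), near(d,e), near(f,e), ready(a,d), ready(e,d), ready(e,e)}  (21 atoms)
goal ⊆ F1  ⇒  h_max = 1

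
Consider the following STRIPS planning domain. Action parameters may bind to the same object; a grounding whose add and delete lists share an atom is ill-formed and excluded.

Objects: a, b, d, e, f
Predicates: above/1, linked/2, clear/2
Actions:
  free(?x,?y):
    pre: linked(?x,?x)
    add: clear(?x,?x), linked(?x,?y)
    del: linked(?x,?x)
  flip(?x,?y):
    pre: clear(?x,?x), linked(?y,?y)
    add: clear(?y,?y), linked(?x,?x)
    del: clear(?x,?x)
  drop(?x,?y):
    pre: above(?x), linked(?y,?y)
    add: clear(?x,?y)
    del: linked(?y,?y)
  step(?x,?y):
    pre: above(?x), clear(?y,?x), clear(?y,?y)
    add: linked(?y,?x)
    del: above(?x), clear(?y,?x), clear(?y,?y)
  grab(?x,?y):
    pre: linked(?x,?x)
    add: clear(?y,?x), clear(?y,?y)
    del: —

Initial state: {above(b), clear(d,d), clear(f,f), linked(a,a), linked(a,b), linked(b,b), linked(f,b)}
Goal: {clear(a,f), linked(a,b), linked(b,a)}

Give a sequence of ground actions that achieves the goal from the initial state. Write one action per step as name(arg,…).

free(b,a); flip(f,a); grab(f,a)

1. free(b,a)  →  {above(b), clear(b,b), clear(d,d), clear(f,f), linked(a,a), linked(a,b), linked(b,a), linked(f,b)}
2. flip(f,a)  →  {above(b), clear(a,a), clear(b,b), clear(d,d), linked(a,a), linked(a,b), linked(b,a), linked(f,b), linked(f,f)}
3. grab(f,a)  →  {above(b), clear(a,a), clear(a,f), clear(b,b), clear(d,d), linked(a,a), linked(a,b), linked(b,a), linked(f,b), linked(f,f)}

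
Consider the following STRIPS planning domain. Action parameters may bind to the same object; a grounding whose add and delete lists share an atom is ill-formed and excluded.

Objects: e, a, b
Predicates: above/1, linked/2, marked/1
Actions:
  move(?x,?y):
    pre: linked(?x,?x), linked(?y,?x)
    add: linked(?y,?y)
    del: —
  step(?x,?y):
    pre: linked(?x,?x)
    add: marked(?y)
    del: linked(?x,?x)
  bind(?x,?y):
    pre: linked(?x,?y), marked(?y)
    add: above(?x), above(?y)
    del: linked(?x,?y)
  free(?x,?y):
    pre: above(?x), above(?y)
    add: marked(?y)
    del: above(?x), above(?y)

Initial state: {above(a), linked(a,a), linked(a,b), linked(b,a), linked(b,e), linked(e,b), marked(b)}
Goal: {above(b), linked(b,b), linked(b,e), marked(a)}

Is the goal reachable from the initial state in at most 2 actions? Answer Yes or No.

1. move(a,b)  →  {above(a), linked(a,a), linked(a,b), linked(b,a), linked(b,b), linked(b,e), linked(e,b), marked(b)}
2. step(a,a)  →  {above(a), linked(a,b), linked(b,a), linked(b,b), linked(b,e), linked(e,b), marked(a), marked(b)}
3. bind(e,b)  →  {above(a), above(b), above(e), linked(a,b), linked(b,a), linked(b,b), linked(b,e), marked(a), marked(b)}
optimal plan length = 3; 3 > 2

No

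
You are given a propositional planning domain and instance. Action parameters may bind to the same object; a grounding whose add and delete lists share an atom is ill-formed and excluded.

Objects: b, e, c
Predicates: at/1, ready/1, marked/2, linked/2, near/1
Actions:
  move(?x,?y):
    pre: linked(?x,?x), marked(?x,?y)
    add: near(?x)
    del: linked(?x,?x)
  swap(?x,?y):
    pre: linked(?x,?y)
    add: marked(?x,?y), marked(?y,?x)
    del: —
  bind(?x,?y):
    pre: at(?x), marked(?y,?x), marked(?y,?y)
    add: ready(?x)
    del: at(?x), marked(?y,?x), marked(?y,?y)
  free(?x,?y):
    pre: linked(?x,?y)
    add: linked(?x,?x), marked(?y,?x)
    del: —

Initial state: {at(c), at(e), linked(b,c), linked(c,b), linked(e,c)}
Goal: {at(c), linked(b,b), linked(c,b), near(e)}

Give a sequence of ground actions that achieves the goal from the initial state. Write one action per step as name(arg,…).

1. swap(e,c)  →  {at(c), at(e), linked(b,c), linked(c,b), linked(e,c), marked(c,e), marked(e,c)}
2. free(b,c)  →  {at(c), at(e), linked(b,b), linked(b,c), linked(c,b), linked(e,c), marked(c,b), marked(c,e), marked(e,c)}
3. free(e,c)  →  {at(c), at(e), linked(b,b), linked(b,c), linked(c,b), linked(e,c), linked(e,e), marked(c,b), marked(c,e), marked(e,c)}
4. move(e,c)  →  {at(c), at(e), linked(b,b), linked(b,c), linked(c,b), linked(e,c), marked(c,b), marked(c,e), marked(e,c), near(e)}

swap(e,c); free(b,c); free(e,c); move(e,c)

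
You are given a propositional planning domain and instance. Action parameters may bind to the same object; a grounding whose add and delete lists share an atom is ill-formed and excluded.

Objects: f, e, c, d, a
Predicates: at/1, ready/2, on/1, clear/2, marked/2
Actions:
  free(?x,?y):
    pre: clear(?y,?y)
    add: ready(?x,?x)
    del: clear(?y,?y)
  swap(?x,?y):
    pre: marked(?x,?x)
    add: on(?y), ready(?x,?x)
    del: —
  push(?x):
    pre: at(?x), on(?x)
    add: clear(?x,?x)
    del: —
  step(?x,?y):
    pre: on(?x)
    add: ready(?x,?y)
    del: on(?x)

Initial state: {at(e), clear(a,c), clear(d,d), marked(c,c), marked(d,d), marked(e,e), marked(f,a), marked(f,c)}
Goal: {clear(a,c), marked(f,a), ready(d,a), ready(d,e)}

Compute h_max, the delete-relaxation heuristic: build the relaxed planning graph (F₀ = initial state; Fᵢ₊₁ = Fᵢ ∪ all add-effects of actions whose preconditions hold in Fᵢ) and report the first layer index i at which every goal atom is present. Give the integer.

F0 = init (8 atoms)
F1 = F0 ∪ {on(a), on(c), on(d), on(e), on(f), ready(a,a), ready(c,c), ready(d,d), ready(e,e), ready(f,f)}  (18 atoms)
F2 = F1 ∪ {clear(e,e), ready(a,c), ready(a,d), ready(a,e), ready(a,f), ready(c,a), ready(c,d), ready(c,e), ready(c,f), ready(d,a), ready(d,c), ready(d,e), ready(d,f), ready(e,a), ready(e,c), ready(e,d), ready(e,f), ready(f,a), ready(f,c), ready(f,d), ready(f,e)}  (39 atoms)
goal ⊆ F2  ⇒  h_max = 2

2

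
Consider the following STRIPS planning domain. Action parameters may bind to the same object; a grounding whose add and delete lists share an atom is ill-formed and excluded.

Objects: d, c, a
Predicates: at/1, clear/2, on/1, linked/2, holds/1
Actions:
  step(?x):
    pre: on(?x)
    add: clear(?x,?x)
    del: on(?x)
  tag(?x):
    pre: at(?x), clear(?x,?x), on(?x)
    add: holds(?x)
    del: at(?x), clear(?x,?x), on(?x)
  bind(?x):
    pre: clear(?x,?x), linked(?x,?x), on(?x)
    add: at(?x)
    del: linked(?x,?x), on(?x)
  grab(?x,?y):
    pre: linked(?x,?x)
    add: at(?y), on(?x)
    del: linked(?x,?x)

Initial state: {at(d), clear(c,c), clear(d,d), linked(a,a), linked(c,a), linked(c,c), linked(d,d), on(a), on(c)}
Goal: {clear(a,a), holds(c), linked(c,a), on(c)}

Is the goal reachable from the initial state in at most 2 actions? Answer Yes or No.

No

1. step(a)  →  {at(d), clear(a,a), clear(c,c), clear(d,d), linked(a,a), linked(c,a), linked(c,c), linked(d,d), on(c)}
2. grab(d,c)  →  {at(c), at(d), clear(a,a), clear(c,c), clear(d,d), linked(a,a), linked(c,a), linked(c,c), on(c), on(d)}
3. tag(c)  →  {at(d), clear(a,a), clear(d,d), holds(c), linked(a,a), linked(c,a), linked(c,c), on(d)}
4. grab(c,d)  →  {at(d), clear(a,a), clear(d,d), holds(c), linked(a,a), linked(c,a), on(c), on(d)}
optimal plan length = 4; 4 > 2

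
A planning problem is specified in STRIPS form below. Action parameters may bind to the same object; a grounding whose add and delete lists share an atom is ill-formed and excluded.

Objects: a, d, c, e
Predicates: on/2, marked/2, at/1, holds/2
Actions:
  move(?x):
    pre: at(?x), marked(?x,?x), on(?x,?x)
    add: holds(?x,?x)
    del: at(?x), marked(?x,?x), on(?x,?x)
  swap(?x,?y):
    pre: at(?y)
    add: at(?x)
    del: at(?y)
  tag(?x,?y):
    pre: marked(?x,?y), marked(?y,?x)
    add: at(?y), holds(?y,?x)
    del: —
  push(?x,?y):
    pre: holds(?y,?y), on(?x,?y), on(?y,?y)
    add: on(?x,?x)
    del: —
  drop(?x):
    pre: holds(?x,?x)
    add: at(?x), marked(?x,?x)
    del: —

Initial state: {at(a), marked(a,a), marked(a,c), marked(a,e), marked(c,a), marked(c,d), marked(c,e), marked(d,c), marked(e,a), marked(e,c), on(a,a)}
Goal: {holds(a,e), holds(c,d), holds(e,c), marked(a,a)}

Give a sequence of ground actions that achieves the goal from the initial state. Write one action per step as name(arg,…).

1. tag(d,c)  →  {at(a), at(c), holds(c,d), marked(a,a), marked(a,c), marked(a,e), marked(c,a), marked(c,d), marked(c,e), marked(d,c), marked(e,a), marked(e,c), on(a,a)}
2. tag(c,e)  →  {at(a), at(c), at(e), holds(c,d), holds(e,c), marked(a,a), marked(a,c), marked(a,e), marked(c,a), marked(c,d), marked(c,e), marked(d,c), marked(e,a), marked(e,c), on(a,a)}
3. tag(e,a)  →  {at(a), at(c), at(e), holds(a,e), holds(c,d), holds(e,c), marked(a,a), marked(a,c), marked(a,e), marked(c,a), marked(c,d), marked(c,e), marked(d,c), marked(e,a), marked(e,c), on(a,a)}

tag(d,c); tag(c,e); tag(e,a)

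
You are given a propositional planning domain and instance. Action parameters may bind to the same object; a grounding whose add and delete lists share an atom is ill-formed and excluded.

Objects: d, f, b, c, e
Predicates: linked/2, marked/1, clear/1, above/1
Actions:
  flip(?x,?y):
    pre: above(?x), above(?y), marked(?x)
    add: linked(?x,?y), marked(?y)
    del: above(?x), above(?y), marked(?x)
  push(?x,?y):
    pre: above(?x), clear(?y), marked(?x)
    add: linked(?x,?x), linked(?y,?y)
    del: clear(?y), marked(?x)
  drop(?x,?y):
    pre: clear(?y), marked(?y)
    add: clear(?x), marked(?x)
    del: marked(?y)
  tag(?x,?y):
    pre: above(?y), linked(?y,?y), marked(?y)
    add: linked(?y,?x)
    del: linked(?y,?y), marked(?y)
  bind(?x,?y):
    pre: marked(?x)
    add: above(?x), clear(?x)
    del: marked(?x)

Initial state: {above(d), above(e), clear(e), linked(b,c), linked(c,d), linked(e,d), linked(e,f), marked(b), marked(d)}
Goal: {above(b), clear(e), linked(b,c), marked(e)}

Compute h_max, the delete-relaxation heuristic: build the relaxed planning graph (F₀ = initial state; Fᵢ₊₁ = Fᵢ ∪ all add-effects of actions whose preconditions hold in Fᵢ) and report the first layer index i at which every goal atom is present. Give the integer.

1

F0 = init (9 atoms)
F1 = F0 ∪ {above(b), clear(b), clear(d), linked(d,d), linked(d,e), linked(e,e), marked(e)}  (16 atoms)
goal ⊆ F1  ⇒  h_max = 1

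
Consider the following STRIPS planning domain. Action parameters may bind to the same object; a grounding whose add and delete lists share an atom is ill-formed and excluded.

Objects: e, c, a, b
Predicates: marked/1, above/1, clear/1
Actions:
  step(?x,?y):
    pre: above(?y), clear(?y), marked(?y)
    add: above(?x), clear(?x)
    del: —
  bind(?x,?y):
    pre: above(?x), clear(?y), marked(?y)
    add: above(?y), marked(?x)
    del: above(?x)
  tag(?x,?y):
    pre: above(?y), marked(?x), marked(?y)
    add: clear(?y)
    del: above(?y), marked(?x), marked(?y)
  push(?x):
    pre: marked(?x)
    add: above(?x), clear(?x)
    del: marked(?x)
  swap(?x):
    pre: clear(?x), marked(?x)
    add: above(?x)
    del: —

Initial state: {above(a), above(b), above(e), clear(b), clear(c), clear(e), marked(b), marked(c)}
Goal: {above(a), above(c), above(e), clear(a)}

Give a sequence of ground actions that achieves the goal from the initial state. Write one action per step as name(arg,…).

step(c,b); step(a,c)

1. step(c,b)  →  {above(a), above(b), above(c), above(e), clear(b), clear(c), clear(e), marked(b), marked(c)}
2. step(a,c)  →  {above(a), above(b), above(c), above(e), clear(a), clear(b), clear(c), clear(e), marked(b), marked(c)}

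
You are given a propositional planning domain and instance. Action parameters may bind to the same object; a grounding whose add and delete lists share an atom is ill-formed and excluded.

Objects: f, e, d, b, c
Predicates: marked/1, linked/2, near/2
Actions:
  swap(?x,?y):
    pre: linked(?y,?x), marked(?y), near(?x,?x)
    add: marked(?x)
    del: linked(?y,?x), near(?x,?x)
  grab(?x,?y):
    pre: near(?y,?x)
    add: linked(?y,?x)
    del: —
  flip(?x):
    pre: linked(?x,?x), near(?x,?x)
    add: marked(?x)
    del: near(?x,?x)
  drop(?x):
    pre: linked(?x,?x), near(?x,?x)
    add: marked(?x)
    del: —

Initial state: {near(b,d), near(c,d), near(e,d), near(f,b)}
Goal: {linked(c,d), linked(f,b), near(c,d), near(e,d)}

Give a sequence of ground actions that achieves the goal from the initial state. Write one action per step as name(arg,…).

1. grab(d,c)  →  {linked(c,d), near(b,d), near(c,d), near(e,d), near(f,b)}
2. grab(b,f)  →  {linked(c,d), linked(f,b), near(b,d), near(c,d), near(e,d), near(f,b)}

grab(d,c); grab(b,f)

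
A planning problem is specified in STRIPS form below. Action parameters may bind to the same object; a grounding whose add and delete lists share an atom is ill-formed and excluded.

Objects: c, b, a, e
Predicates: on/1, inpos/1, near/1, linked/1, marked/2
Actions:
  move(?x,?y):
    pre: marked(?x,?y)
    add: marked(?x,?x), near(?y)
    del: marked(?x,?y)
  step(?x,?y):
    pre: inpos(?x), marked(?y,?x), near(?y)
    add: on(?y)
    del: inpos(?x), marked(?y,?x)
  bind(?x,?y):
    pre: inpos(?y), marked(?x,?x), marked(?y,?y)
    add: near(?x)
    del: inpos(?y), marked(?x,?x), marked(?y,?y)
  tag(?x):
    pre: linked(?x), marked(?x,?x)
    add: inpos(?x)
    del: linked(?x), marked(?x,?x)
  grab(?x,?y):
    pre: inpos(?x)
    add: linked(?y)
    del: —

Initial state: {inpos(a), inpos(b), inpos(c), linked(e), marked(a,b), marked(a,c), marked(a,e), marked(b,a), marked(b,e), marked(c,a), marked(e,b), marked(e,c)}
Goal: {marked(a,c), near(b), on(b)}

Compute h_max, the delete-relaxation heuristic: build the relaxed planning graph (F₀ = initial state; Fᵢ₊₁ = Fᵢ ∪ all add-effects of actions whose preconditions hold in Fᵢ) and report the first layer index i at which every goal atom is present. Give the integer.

2

F0 = init (12 atoms)
F1 = F0 ∪ {linked(a), linked(b), linked(c), marked(a,a), marked(b,b), marked(c,c), marked(e,e), near(a), near(b), near(c), near(e)}  (23 atoms)
F2 = F1 ∪ {inpos(e), on(a), on(b), on(c), on(e)}  (28 atoms)
goal ⊆ F2  ⇒  h_max = 2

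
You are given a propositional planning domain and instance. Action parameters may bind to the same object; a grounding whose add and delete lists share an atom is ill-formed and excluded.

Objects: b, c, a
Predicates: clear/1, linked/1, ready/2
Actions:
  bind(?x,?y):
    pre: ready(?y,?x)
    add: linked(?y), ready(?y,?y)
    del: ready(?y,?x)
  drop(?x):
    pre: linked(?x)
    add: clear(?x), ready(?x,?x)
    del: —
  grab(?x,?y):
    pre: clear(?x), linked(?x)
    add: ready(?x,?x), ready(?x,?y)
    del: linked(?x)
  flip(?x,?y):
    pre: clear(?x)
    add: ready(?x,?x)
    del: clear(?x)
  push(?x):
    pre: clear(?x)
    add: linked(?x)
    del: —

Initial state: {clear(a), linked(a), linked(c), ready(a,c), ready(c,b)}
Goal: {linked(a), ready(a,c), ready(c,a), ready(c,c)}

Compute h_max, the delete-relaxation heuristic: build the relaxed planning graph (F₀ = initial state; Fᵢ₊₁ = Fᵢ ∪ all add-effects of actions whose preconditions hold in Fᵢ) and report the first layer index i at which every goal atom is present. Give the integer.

2

F0 = init (5 atoms)
F1 = F0 ∪ {clear(c), ready(a,a), ready(a,b), ready(c,c)}  (9 atoms)
F2 = F1 ∪ {ready(c,a)}  (10 atoms)
goal ⊆ F2  ⇒  h_max = 2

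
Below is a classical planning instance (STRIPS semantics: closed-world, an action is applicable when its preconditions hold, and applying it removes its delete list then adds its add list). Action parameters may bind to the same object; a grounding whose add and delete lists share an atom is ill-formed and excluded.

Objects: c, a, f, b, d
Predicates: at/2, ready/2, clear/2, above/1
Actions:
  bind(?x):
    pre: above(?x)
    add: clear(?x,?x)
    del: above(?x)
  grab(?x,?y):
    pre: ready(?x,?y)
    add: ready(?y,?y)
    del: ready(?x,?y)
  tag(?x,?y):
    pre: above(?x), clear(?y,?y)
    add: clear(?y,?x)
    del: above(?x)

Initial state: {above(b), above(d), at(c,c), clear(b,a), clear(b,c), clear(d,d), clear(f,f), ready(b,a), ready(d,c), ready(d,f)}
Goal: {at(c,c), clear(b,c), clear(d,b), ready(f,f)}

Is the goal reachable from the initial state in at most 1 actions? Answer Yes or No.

No

1. grab(d,f)  →  {above(b), above(d), at(c,c), clear(b,a), clear(b,c), clear(d,d), clear(f,f), ready(b,a), ready(d,c), ready(f,f)}
2. tag(b,d)  →  {above(d), at(c,c), clear(b,a), clear(b,c), clear(d,b), clear(d,d), clear(f,f), ready(b,a), ready(d,c), ready(f,f)}
optimal plan length = 2; 2 > 1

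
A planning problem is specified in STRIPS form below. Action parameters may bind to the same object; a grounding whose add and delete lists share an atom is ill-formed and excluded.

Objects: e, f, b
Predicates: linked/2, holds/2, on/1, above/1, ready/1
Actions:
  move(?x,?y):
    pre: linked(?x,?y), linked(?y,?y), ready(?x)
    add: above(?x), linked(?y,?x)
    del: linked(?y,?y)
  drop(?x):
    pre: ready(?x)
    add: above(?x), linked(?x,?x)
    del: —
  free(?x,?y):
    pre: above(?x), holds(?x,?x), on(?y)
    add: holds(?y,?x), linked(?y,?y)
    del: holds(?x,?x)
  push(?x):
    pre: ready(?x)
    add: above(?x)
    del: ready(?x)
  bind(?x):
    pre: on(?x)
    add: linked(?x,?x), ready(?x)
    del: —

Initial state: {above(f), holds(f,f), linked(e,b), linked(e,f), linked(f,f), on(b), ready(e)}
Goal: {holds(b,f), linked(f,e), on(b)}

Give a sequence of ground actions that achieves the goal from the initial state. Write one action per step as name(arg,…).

move(e,f); free(f,b)

1. move(e,f)  →  {above(e), above(f), holds(f,f), linked(e,b), linked(e,f), linked(f,e), on(b), ready(e)}
2. free(f,b)  →  {above(e), above(f), holds(b,f), linked(b,b), linked(e,b), linked(e,f), linked(f,e), on(b), ready(e)}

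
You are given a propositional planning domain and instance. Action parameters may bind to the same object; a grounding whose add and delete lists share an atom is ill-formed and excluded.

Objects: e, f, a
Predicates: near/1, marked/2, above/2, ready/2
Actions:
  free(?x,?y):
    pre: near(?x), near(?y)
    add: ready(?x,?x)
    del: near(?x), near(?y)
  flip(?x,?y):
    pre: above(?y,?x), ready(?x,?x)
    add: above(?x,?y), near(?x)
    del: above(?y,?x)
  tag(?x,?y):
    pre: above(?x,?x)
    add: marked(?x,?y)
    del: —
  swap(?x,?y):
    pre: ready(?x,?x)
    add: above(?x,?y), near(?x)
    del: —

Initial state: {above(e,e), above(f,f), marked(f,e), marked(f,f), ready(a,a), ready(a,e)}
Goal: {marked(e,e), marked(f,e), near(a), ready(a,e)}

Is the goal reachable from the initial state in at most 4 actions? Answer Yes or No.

1. tag(e,e)  →  {above(e,e), above(f,f), marked(e,e), marked(f,e), marked(f,f), ready(a,a), ready(a,e)}
2. swap(a,e)  →  {above(a,e), above(e,e), above(f,f), marked(e,e), marked(f,e), marked(f,f), near(a), ready(a,a), ready(a,e)}
optimal plan length = 2; 2 ≤ 4

Yes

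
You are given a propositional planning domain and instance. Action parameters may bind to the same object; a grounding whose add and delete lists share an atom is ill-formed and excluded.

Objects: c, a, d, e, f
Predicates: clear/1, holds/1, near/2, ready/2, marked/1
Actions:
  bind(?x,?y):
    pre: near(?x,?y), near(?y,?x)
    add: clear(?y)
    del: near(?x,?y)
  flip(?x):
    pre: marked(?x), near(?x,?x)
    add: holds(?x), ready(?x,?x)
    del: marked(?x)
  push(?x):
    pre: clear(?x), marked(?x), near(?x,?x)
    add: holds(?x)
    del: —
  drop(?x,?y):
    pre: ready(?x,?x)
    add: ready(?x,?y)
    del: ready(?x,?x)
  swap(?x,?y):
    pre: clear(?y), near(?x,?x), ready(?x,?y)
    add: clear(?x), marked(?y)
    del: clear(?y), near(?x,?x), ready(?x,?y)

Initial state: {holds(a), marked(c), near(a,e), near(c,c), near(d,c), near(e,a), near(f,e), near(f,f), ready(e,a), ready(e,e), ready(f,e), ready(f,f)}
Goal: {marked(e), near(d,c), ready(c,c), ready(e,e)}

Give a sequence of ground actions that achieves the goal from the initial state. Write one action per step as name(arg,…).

bind(a,e); flip(c); swap(f,e)

1. bind(a,e)  →  {clear(e), holds(a), marked(c), near(c,c), near(d,c), near(e,a), near(f,e), near(f,f), ready(e,a), ready(e,e), ready(f,e), ready(f,f)}
2. flip(c)  →  {clear(e), holds(a), holds(c), near(c,c), near(d,c), near(e,a), near(f,e), near(f,f), ready(c,c), ready(e,a), ready(e,e), ready(f,e), ready(f,f)}
3. swap(f,e)  →  {clear(f), holds(a), holds(c), marked(e), near(c,c), near(d,c), near(e,a), near(f,e), ready(c,c), ready(e,a), ready(e,e), ready(f,f)}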